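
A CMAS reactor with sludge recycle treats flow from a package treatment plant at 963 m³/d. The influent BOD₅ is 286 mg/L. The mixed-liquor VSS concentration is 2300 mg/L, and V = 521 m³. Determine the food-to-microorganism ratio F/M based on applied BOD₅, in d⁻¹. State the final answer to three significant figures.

F/M ≈ 0.230 d⁻¹

F/M = Q·S₀ / (V·X) = 963 × 286 / (521.0 × 2300) = 0.2298 g BOD₅·(g VSS·d)⁻¹.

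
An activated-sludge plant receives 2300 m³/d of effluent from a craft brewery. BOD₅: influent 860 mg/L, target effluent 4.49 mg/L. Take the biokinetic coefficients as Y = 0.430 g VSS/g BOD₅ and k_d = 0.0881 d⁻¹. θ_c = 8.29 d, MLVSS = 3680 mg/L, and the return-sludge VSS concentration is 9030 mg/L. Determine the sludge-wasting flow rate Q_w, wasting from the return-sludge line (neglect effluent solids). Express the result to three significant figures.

Q_w ≈ 54.2 m³/d

Rearranging the biomass balance for a CMAS with decay, V = Y·Q·ΔS·θ_c / [X·(1+k_d θ_c)] = 0.430 × 2300 × (860 − 4.49) × 8.29 / [3680 × (1 + 0.0881 × 8.29)] = 7.01×10^6 / 6368 = 1102 m³.
Wasting from the return line (neglecting effluent solids): Q_w = V·X / (θ_c·X_r) = 1102 × 3680 / (8.29 × 9030) = 54.15 m³/d.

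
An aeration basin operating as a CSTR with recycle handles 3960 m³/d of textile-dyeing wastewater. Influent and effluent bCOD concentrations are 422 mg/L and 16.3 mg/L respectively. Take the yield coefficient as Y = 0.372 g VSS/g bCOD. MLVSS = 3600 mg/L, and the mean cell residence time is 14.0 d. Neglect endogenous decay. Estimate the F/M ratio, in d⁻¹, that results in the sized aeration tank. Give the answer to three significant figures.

With k_d = 0 the design equation reduces to V = Y Q (S₀−S) θ_c / X = 0.372 × 3960 × (422 − 16.3) × 14.0 / 3600 = 2324 m³.
Food-to-microorganism ratio F/M = Q S₀ / (V X) = 3960 × 422 / (2324 × 3600) = 0.1997 d⁻¹.

F/M ≈ 0.200 d⁻¹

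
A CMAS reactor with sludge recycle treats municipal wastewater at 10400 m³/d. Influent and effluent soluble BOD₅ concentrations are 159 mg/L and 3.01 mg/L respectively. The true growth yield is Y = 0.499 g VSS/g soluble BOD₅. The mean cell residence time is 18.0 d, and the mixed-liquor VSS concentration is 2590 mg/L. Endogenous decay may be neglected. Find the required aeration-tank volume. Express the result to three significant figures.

V ≈ 5630 m³

Biomass mass balance (decay neglected): V·X = Y·Q·(S₀ − S)·θ_c, so V = 0.499 × 10400 × (159 − 3.01) × 18.0 / 2590 = 5626 m³.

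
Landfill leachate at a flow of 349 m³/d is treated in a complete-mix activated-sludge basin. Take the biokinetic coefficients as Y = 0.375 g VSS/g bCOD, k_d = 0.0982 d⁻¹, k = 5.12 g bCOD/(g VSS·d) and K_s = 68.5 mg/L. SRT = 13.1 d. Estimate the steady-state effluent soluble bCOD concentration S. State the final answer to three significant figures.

Effluent substrate depends only on kinetics and SRT: S = K_s(1 + k_d θ_c) / [θ_c(Yk − k_d) − 1] = 68.5 × (1 + 0.0982 × 13.1) / [13.1 × (0.375 × 5.12 − 0.0982) − 1] = 156.6 / 22.87 = 6.850 mg/L.

S ≈ 6.85 mg/L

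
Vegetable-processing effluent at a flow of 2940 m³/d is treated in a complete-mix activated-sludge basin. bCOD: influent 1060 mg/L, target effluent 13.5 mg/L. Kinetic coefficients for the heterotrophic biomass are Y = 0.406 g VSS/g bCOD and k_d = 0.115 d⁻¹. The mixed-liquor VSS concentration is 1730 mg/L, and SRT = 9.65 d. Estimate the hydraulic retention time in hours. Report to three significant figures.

τ ≈ 27.0 h

Steady-state biomass mass balance: V·X·(1 + k_d·θ_c) = Y·Q·(S₀ − S)·θ_c, so V = 0.406 × 2940 × (1060 − 13.5) × 9.65 / [1730 × (1 + 0.115 × 9.65)] = 1.21×10^7 / 3650 = 3303 m³.
τ = V/Q = 3303/2940 = 1.123 d, or 26.96 h.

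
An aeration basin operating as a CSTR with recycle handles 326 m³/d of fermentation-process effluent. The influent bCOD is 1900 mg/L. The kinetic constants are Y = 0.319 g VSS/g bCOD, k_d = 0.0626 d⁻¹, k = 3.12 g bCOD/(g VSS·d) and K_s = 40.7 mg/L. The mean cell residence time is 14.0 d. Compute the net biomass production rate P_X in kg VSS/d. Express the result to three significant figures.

P_X ≈ 105 kg VSS/d

Effluent substrate depends only on kinetics and SRT: S = K_s(1 + k_d θ_c) / [θ_c(Yk − k_d) − 1] = 40.7 × (1 + 0.0626 × 14.0) / [14.0 × (0.319 × 3.12 − 0.0626) − 1] = 76.37 / 12.06 = 6.334 mg/L.
Observed yield with endogenous decay: Y_obs = Y / (1 + k_d·θ_c) = 0.319 / (1 + 0.0626 × 14.0) = 0.319 / 1.876 = 0.1700 g VSS/g bCOD.
Substrate removed = Q·(S₀ − S) = 326 m³/d × (1900 − 6.33) g/m³ = 6.17×10^5 g/d = 617.3 kg/d.
So the net sludge growth is P_X = 0.1700 × 617.3 = 105.0 kg VSS/d.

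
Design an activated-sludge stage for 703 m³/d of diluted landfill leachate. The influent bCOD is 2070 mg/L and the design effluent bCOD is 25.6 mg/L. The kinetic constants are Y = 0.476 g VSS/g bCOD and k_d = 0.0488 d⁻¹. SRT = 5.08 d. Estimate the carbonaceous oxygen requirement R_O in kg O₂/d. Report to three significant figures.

R_O ≈ 659 kg O₂/d

Observed yield with endogenous decay: Y_obs = Y / (1 + k_d·θ_c) = 0.476 / (1 + 0.0488 × 5.08) = 0.476 / 1.248 = 0.3814 g VSS/g bCOD.
Mass of bCOD removed per day: Q(S₀ − S) = 703 × 2044 g/m³ = 1437 kg/d.
P_X = Y_obs·Q·(S₀ − S) = 0.3814 × 1437 = 548.2 kg VSS/d.
Carbonaceous O₂ demand = substrate oxidised − cell-mass equivalent = 1437 − 1.42 × 548.2 = 658.8 kg O₂/d.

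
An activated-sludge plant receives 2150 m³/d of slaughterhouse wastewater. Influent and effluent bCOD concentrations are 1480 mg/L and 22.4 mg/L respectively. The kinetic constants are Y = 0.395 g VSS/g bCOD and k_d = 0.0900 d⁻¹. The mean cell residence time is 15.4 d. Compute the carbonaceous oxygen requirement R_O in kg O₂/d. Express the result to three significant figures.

Correct the yield for decay: Y_obs = Y/(1 + k_d θ_c) = 0.395 / (1 + 0.0900 × 15.4) = 0.395 / 2.386 = 0.1655.
ΔS = 1480 − 22.4 = 1458 mg/L, so the substrate removal rate is 2150 × 1458/1000 = 3134 kg bCOD/d.
Net sludge production P_X = 0.1655 × 3134 = 518.8 kg VSS/d.
Carbonaceous O₂ demand = substrate oxidised − cell-mass equivalent = 3134 − 1.42 × 518.8 = 2397 kg O₂/d.

R_O ≈ 2400 kg O₂/d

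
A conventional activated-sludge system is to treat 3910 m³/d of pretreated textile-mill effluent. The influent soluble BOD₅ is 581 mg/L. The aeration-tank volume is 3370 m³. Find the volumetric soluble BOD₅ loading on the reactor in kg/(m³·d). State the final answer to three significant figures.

Applied soluble BOD₅ load per unit volume = Q·S₀/V = (3910 × 581/1000)/3370 = 0.6741 kg soluble BOD₅·m⁻³·d⁻¹.

L_v ≈ 0.674 kg soluble BOD₅/(m³·d)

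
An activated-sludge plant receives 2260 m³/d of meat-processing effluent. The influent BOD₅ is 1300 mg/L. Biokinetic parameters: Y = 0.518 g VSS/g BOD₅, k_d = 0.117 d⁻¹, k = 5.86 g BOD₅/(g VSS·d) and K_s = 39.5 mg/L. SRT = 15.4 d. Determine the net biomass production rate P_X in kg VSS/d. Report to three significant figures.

From the Monod/SRT balance for a CMAS, S = K_s·(1+k_d θ_c)/[θ_c·(Y k − k_d) − 1] = 39.5 × (1 + 0.117 × 15.4) / [15.4 × (0.518 × 5.86 − 0.117) − 1] = 110.7 / 43.94 = 2.518 mg/L.
Observed yield with endogenous decay: Y_obs = Y / (1 + k_d·θ_c) = 0.518 / (1 + 0.117 × 15.4) = 0.518 / 2.802 = 0.1849 g VSS/g BOD₅.
Q·(S₀ − S) = 2260 × (1300 − 2.52) × 10⁻³ = 2932 kg/d removed.
Net biomass production P_X = Y_obs × Q·(S₀ − S) = 0.1849 × 2932 = 542.1 kg VSS/d.

P_X ≈ 542 kg VSS/d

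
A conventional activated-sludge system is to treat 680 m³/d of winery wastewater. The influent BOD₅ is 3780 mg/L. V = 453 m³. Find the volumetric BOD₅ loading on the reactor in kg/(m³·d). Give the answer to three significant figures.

Volumetric loading L_v = Q·S₀ / V = 680 × 3780 g/m³ / 453.0 m³ = 5674 g/(m³·d) = 5.674 kg BOD₅/(m³·d).

L_v ≈ 5.67 kg BOD₅/(m³·d)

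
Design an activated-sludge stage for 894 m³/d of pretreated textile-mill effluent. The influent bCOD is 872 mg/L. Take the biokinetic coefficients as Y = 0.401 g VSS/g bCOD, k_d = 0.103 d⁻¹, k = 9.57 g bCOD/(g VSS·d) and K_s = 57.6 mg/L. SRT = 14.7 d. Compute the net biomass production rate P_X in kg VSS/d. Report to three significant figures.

P_X ≈ 124 kg VSS/d

From the Monod/SRT balance for a CMAS, S = K_s·(1+k_d θ_c)/[θ_c·(Y k − k_d) − 1] = 57.6 × (1 + 0.103 × 14.7) / [14.7 × (0.401 × 9.57 − 0.103) − 1] = 144.8 / 53.90 = 2.687 mg/L.
Correct the yield for decay: Y_obs = Y/(1 + k_d θ_c) = 0.401 / (1 + 0.103 × 14.7) = 0.401 / 2.514 = 0.1595.
Mass of bCOD removed per day: Q(S₀ − S) = 894 × 869.3 g/m³ = 777.2 kg/d.
So the net sludge growth is P_X = 0.1595 × 777.2 = 124.0 kg VSS/d.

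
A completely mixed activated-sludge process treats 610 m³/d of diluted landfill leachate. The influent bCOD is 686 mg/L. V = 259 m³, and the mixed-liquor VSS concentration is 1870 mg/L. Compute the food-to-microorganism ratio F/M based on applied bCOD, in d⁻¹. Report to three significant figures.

F/M = applied load / biomass = Q·S₀/(V·X) = 610 × 686 / (259.0 × 1870) = 0.8640 d⁻¹.

F/M ≈ 0.864 d⁻¹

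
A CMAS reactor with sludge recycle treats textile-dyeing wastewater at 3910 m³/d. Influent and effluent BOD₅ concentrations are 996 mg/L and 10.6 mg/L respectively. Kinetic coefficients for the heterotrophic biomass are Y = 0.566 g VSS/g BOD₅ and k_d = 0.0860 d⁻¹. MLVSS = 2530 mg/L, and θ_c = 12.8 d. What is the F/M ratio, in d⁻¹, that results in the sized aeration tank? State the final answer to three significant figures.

F/M ≈ 0.293 d⁻¹

Rearranging the biomass balance for a CMAS with decay, V = Y·Q·ΔS·θ_c / [X·(1+k_d θ_c)] = 0.566 × 3910 × (996 − 10.6) × 12.8 / [2530 × (1 + 0.0860 × 12.8)] = 2.79×10^7 / 5315 = 5252 m³.
Food-to-microorganism ratio F/M = Q S₀ / (V X) = 3910 × 996 / (5252 × 2530) = 0.2931 d⁻¹.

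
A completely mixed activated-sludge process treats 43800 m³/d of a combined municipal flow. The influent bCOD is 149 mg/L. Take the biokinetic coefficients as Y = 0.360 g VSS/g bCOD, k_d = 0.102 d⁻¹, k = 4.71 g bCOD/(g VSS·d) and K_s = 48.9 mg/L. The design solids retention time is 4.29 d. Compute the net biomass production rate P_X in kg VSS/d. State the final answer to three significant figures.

P_X ≈ 1500 kg VSS/d

For a completely mixed reactor with recycle the Lawrence–McCarty relation gives S = K_s·(1 + k_d·θ_c) / [θ_c·(Y·k − k_d) − 1] = 48.9 × (1 + 0.102 × 4.29) / [4.29 × (0.360 × 4.71 − 0.102) − 1] = 70.30 / 5.837 = 12.04 mg/L.
Correct the yield for decay: Y_obs = Y/(1 + k_d θ_c) = 0.360 / (1 + 0.102 × 4.29) = 0.360 / 1.438 = 0.2504.
Substrate removed = Q·(S₀ − S) = 43800 m³/d × (149 − 12.0) g/m³ = 6×10^6 g/d = 6001 kg/d.
So the net sludge growth is P_X = 0.2504 × 6001 = 1503 kg VSS/d.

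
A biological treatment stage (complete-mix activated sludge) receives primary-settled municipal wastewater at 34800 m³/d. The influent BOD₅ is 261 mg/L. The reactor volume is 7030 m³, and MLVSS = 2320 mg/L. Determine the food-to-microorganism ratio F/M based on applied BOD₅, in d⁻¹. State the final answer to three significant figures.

Food-to-microorganism ratio F/M = Q S₀ / (V X) = 34800 × 261 / (7030 × 2320) = 0.5569 d⁻¹.

F/M ≈ 0.557 d⁻¹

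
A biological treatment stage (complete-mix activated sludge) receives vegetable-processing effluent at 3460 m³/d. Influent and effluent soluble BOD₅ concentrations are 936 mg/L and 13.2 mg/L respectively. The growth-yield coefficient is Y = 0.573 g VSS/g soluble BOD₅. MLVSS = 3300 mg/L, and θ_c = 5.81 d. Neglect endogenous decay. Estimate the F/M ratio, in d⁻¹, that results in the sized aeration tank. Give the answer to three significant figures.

F/M ≈ 0.305 d⁻¹

With k_d = 0 the design equation reduces to V = Y Q (S₀−S) θ_c / X = 0.573 × 3460 × (936 − 13.2) × 5.81 / 3300 = 3221 m³.
Food-to-microorganism ratio F/M = Q S₀ / (V X) = 3460 × 936 / (3221 × 3300) = 0.3047 d⁻¹.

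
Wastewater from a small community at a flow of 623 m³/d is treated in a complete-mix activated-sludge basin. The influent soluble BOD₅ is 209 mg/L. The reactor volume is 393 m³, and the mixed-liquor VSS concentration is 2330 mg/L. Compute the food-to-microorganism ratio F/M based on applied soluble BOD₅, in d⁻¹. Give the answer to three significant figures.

F/M ≈ 0.142 d⁻¹

Food-to-microorganism ratio F/M = Q S₀ / (V X) = 623 × 209 / (393.0 × 2330) = 0.1422 d⁻¹.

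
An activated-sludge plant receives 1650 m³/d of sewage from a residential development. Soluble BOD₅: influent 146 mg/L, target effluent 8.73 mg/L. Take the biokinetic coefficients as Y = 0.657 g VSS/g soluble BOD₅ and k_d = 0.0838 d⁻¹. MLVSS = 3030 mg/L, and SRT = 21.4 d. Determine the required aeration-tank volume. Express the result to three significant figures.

V ≈ 376 m³

From the SRT design equation V = Y Q (S₀−S) θ_c / [X (1 + k_d θ_c)] = 0.657 × 1650 × (146 − 8.73) × 21.4 / [3030 × (1 + 0.0838 × 21.4)] = 3.18×10^6 / 8464 = 376.2 m³.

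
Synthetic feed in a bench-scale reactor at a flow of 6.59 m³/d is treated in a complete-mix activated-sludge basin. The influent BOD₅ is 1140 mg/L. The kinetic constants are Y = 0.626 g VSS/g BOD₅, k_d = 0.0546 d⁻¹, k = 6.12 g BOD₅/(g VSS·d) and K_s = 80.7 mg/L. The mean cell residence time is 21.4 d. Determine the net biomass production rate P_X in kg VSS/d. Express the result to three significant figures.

From the Monod/SRT balance for a CMAS, S = K_s·(1+k_d θ_c)/[θ_c·(Y k − k_d) − 1] = 80.7 × (1 + 0.0546 × 21.4) / [21.4 × (0.626 × 6.12 − 0.0546) − 1] = 175.0 / 79.82 = 2.192 mg/L.
Correct the yield for decay: Y_obs = Y/(1 + k_d θ_c) = 0.626 / (1 + 0.0546 × 21.4) = 0.626 / 2.168 = 0.2887.
Q·(S₀ − S) = 6.59 × (1140 − 2.19) × 10⁻³ = 7.498 kg/d removed.
P_X = Y_obs · Q(S₀ − S) = 0.2887 × 7.498 = 2.165 kg VSS/d.

P_X ≈ 2.16 kg VSS/d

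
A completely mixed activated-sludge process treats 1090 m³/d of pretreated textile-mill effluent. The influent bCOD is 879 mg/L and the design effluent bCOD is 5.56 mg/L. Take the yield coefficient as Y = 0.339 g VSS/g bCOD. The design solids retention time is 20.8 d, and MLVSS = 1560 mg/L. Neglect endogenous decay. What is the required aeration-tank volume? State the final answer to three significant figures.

V ≈ 4300 m³

Biomass mass balance (decay neglected): V·X = Y·Q·(S₀ − S)·θ_c, so V = 0.339 × 1090 × (879 − 5.56) × 20.8 / 1560 = 4303 m³.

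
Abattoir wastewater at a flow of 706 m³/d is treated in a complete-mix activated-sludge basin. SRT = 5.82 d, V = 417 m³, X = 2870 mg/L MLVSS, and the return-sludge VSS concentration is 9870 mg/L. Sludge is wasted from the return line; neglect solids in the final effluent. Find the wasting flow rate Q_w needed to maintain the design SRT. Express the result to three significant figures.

Q_w ≈ 20.8 m³/d

Q_w = (V·X)/(θ_c X_r) = 417.0 × 2870 / (5.82 × 9870) = 20.83 m³/d.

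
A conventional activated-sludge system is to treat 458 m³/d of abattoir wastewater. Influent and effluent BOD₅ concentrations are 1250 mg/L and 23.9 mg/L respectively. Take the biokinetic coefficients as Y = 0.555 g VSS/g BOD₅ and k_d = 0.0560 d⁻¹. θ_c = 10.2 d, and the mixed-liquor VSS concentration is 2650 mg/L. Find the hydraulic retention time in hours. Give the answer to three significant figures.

Steady-state biomass mass balance: V·X·(1 + k_d·θ_c) = Y·Q·(S₀ − S)·θ_c, so V = 0.555 × 458 × (1250 − 23.9) × 10.2 / [2650 × (1 + 0.0560 × 10.2)] = 3.18×10^6 / 4164 = 763.5 m³.
HRT = V/Q = 763.5 m³ / 458 m³·d⁻¹ = 1.667 d × 24 = 40.01 h.

τ ≈ 40.0 h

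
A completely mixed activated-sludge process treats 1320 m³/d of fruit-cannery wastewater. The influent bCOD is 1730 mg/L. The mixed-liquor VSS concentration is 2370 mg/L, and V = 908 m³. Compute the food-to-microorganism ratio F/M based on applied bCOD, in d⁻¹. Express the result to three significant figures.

F/M = Q·S₀ / (V·X) = 1320 × 1730 / (908.0 × 2370) = 1.061 g bCOD·(g VSS·d)⁻¹.

F/M ≈ 1.06 d⁻¹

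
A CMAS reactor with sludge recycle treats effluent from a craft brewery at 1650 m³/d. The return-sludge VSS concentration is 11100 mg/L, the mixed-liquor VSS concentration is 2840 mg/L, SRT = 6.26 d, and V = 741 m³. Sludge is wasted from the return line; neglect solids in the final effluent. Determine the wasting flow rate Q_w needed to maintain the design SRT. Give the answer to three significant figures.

θ_c = V·X/(Q_w·X_r) when wasting from the recycle, so Q_w = V·X/(θ_c·X_r) = 741.0 × 2840 / (6.26 × 11100) = 30.29 m³/d.

Q_w ≈ 30.3 m³/d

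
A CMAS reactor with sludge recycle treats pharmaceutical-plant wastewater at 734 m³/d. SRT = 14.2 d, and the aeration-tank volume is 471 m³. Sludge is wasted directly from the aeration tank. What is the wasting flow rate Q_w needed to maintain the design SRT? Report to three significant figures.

Wasting from the aeration tank: Q_w = V / θ_c = 471.0 / 14.2 = 33.17 m³/d.

Q_w ≈ 33.2 m³/d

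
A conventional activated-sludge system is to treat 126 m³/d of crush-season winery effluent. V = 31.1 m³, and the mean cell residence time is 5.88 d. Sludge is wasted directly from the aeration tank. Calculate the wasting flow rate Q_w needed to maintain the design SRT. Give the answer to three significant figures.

Q_w ≈ 5.29 m³/d

For wasting at MLVSS concentration, Q_w = V/θ_c = 31.10/5.88 = 5.289 m³/d.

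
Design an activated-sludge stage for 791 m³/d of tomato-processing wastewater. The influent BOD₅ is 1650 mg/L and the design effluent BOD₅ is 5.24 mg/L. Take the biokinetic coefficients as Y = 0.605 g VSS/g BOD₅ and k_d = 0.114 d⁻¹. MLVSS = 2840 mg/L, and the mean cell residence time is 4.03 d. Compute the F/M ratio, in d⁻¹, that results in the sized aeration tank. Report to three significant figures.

F/M ≈ 0.600 d⁻¹

Steady-state biomass mass balance: V·X·(1 + k_d·θ_c) = Y·Q·(S₀ − S)·θ_c, so V = 0.605 × 791 × (1650 − 5.24) × 4.03 / [2840 × (1 + 0.114 × 4.03)] = 3.17×10^6 / 4145 = 765.3 m³.
Food-to-microorganism ratio F/M = Q S₀ / (V X) = 791 × 1650 / (765.3 × 2840) = 0.6005 d⁻¹.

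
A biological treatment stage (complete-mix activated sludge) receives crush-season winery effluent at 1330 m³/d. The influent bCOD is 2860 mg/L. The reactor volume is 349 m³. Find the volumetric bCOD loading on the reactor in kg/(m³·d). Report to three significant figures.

L_v ≈ 10.9 kg bCOD/(m³·d)

Applied bCOD load per unit volume = Q·S₀/V = (1330 × 2860/1000)/349.0 = 10.90 kg bCOD·m⁻³·d⁻¹.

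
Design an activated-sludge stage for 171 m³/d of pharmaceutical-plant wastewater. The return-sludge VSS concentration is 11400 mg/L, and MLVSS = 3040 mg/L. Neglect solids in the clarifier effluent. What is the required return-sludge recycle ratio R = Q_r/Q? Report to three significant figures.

Mass balance around the secondary clarifier (neglecting effluent solids): R = X / (X_r − X) = 3040 / (11400 − 3040) = 0.3636.

R ≈ 0.364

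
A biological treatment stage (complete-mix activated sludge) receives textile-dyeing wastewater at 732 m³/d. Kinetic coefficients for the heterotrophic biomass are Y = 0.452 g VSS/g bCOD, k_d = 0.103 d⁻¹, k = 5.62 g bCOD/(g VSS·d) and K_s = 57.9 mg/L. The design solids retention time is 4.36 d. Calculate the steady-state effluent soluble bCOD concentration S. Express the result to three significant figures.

S ≈ 8.72 mg/L

Effluent substrate depends only on kinetics and SRT: S = K_s(1 + k_d θ_c) / [θ_c(Yk − k_d) − 1] = 57.9 × (1 + 0.103 × 4.36) / [4.36 × (0.452 × 5.62 − 0.103) − 1] = 83.90 / 9.626 = 8.716 mg/L.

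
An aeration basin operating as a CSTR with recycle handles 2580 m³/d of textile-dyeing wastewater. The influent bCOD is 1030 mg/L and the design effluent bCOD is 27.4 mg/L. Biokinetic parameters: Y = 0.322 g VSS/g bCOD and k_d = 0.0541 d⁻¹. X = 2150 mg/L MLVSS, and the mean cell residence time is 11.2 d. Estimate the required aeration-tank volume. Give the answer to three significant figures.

From the SRT design equation V = Y Q (S₀−S) θ_c / [X (1 + k_d θ_c)] = 0.322 × 2580 × (1030 − 27.4) × 11.2 / [2150 × (1 + 0.0541 × 11.2)] = 9.33×10^6 / 3453 = 2702 m³.

V ≈ 2700 m³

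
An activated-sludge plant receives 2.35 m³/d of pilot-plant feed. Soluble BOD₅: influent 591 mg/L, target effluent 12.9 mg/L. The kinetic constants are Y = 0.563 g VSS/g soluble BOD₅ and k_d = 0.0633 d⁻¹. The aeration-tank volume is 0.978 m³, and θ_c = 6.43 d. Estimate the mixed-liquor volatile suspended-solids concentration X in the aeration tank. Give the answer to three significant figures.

Solving the biomass balance for X: X = Y Q (S₀−S) θ_c / [V (1+k_d θ_c)] = 0.563 × 2.35 × (591 − 12.9) × 6.43 / [0.978 × (1 + 0.0633 × 6.43)] = 3574 mg/L.

X ≈ 3570 mg/L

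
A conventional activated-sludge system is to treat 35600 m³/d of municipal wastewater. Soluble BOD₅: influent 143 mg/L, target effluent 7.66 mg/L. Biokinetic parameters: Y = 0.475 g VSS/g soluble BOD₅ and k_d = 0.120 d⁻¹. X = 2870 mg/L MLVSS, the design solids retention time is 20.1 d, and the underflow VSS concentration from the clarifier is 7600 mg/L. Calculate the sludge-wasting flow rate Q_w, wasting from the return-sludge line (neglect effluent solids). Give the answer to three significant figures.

From the SRT design equation V = Y Q (S₀−S) θ_c / [X (1 + k_d θ_c)] = 0.475 × 35600 × (143 − 7.66) × 20.1 / [2870 × (1 + 0.120 × 20.1)] = 4.6×10^7 / 9792 = 4698 m³.
θ_c = V·X/(Q_w·X_r) when wasting from the recycle, so Q_w = V·X/(θ_c·X_r) = 4698 × 2870 / (20.1 × 7600) = 88.26 m³/d.

Q_w ≈ 88.3 m³/d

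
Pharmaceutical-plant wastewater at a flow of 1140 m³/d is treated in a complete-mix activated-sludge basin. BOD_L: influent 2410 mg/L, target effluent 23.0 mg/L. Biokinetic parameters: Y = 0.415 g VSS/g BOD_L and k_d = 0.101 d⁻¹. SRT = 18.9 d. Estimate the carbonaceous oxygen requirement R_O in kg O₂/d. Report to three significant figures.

The observed yield is Y_obs = Y/(1 + k_d·θ_c) = 0.415 / (1 + 0.101 × 18.9) = 0.415 / 2.909 = 0.1427 g VSS per g BOD_L removed.
Q·(S₀ − S) = 1140 × (2410 − 23.0) × 10⁻³ = 2721 kg/d removed.
Net sludge production P_X = 0.1427 × 2721 = 388.2 kg VSS/d.
R_O = Q·ΔS − 1.42 P_X = 2721 − 551.3 = 2170 kg O₂/d.

R_O ≈ 2170 kg O₂/d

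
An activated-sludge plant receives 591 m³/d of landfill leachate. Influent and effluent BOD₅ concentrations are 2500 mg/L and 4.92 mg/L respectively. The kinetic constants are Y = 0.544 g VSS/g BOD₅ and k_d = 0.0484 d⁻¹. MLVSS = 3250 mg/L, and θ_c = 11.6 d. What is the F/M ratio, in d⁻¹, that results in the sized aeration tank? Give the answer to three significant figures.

F/M ≈ 0.248 d⁻¹

Steady-state biomass mass balance: V·X·(1 + k_d·θ_c) = Y·Q·(S₀ − S)·θ_c, so V = 0.544 × 591 × (2500 − 4.92) × 11.6 / [3250 × (1 + 0.0484 × 11.6)] = 9.31×10^6 / 5075 = 1834 m³.
F/M = Q·S₀ / (V·X) = 591 × 2500 / (1834 × 3250) = 0.2479 g BOD₅·(g VSS·d)⁻¹.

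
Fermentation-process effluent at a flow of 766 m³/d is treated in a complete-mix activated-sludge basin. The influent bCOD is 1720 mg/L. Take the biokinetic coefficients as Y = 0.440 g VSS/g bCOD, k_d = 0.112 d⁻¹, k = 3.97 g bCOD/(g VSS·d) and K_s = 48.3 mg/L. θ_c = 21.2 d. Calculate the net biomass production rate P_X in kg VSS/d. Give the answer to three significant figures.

Effluent substrate depends only on kinetics and SRT: S = K_s(1 + k_d θ_c) / [θ_c(Yk − k_d) − 1] = 48.3 × (1 + 0.112 × 21.2) / [21.2 × (0.440 × 3.97 − 0.112) − 1] = 163.0 / 33.66 = 4.842 mg/L.
Correct the yield for decay: Y_obs = Y/(1 + k_d θ_c) = 0.440 / (1 + 0.112 × 21.2) = 0.440 / 3.374 = 0.1304.
ΔS = 1720 − 4.84 = 1715 mg/L, so the substrate removal rate is 766 × 1715/1000 = 1314 kg bCOD/d.
So the net sludge growth is P_X = 0.1304 × 1314 = 171.3 kg VSS/d.

P_X ≈ 171 kg VSS/d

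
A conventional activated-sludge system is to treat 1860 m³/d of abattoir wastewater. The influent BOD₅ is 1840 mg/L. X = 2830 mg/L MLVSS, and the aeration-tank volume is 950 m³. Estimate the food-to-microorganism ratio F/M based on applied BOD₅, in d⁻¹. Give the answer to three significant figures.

F/M ≈ 1.27 d⁻¹

F/M = Q·S₀ / (V·X) = 1860 × 1840 / (950.0 × 2830) = 1.273 g BOD₅·(g VSS·d)⁻¹.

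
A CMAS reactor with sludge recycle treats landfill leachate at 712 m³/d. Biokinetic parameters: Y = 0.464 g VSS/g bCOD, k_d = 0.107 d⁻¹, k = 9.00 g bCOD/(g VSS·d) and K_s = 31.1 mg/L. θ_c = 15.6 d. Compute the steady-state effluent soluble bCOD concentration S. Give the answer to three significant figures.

Effluent substrate depends only on kinetics and SRT: S = K_s(1 + k_d θ_c) / [θ_c(Yk − k_d) − 1] = 31.1 × (1 + 0.107 × 15.6) / [15.6 × (0.464 × 9.00 − 0.107) − 1] = 83.01 / 62.48 = 1.329 mg/L.

S ≈ 1.33 mg/L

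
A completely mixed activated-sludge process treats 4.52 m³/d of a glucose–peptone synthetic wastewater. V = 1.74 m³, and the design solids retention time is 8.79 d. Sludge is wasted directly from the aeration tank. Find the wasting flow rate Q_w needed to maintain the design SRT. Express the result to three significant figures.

Q_w ≈ 0.198 m³/d

With mixed-liquor wasting, θ_c = V/Q_w, so Q_w = V/θ_c = 1.740/8.79 = 0.1980 m³/d.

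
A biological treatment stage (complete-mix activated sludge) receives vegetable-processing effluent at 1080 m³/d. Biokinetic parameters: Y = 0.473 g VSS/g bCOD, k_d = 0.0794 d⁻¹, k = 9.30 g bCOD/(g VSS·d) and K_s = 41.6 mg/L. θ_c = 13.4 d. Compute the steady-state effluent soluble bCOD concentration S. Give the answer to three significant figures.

S ≈ 1.51 mg/L

Effluent substrate depends only on kinetics and SRT: S = K_s(1 + k_d θ_c) / [θ_c(Yk − k_d) − 1] = 41.6 × (1 + 0.0794 × 13.4) / [13.4 × (0.473 × 9.30 − 0.0794) − 1] = 85.86 / 56.88 = 1.509 mg/L.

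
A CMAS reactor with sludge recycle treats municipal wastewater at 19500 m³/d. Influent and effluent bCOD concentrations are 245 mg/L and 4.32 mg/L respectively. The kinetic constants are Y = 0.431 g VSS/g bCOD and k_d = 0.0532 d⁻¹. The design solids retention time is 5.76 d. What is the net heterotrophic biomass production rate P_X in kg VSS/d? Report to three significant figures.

Correct the yield for decay: Y_obs = Y/(1 + k_d θ_c) = 0.431 / (1 + 0.0532 × 5.76) = 0.431 / 1.306 = 0.3299.
Q·(S₀ − S) = 19500 × (245 − 4.32) × 10⁻³ = 4693 kg/d removed.
Net biomass production P_X = Y_obs × Q·(S₀ − S) = 0.3299 × 4693 = 1548 kg VSS/d.

P_X ≈ 1550 kg VSS/d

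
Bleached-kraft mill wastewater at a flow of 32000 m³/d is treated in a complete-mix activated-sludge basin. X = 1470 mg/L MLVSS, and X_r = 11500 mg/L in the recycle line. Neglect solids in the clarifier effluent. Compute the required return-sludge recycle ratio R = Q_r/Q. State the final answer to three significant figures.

Solids balance on the clarifier gives (1+R)X = R·X_r, so R = X/(X_r − X) = 1470 / (11500 − 1470) = 0.1466.

R ≈ 0.147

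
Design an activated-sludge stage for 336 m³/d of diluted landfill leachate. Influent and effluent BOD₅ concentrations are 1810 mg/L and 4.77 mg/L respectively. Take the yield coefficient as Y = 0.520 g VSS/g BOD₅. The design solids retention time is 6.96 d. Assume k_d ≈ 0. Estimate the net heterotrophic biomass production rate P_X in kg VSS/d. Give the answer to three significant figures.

Since k_d ≈ 0, Y_obs = Y = 0.520 g VSS/g BOD₅.
Substrate removed = Q·(S₀ − S) = 336 m³/d × (1810 − 4.77) g/m³ = 6.07×10^5 g/d = 606.6 kg/d.
So the net sludge growth is P_X = 0.5200 × 606.6 = 315.4 kg VSS/d.

P_X ≈ 315 kg VSS/d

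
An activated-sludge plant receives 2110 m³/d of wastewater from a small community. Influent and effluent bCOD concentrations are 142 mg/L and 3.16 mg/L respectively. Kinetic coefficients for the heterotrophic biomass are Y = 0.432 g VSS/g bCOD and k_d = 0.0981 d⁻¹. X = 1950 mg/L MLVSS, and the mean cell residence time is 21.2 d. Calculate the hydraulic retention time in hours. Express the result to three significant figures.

Rearranging the biomass balance for a CMAS with decay, V = Y·Q·ΔS·θ_c / [X·(1+k_d θ_c)] = 0.432 × 2110 × (142 − 3.16) × 21.2 / [1950 × (1 + 0.0981 × 21.2)] = 2.68×10^6 / 6005 = 446.8 m³.
Hydraulic retention time τ = V/Q = 446.8 / 2110 = 0.2117 d = 5.082 h.

τ ≈ 5.08 h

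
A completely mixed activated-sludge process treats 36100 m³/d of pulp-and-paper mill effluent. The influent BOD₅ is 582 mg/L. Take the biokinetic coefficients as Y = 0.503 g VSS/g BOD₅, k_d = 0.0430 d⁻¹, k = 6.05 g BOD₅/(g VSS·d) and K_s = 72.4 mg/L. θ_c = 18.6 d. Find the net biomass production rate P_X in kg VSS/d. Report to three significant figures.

P_X ≈ 5850 kg VSS/d

For a completely mixed reactor with recycle the Lawrence–McCarty relation gives S = K_s·(1 + k_d·θ_c) / [θ_c·(Y·k − k_d) − 1] = 72.4 × (1 + 0.0430 × 18.6) / [18.6 × (0.503 × 6.05 − 0.0430) − 1] = 130.3 / 54.80 = 2.378 mg/L.
The observed yield is Y_obs = Y/(1 + k_d·θ_c) = 0.503 / (1 + 0.0430 × 18.6) = 0.503 / 1.800 = 0.2795 g VSS per g BOD₅ removed.
Mass of BOD₅ removed per day: Q(S₀ − S) = 36100 × 579.6 g/m³ = 20924 kg/d.
So the net sludge growth is P_X = 0.2795 × 20924 = 5848 kg VSS/d.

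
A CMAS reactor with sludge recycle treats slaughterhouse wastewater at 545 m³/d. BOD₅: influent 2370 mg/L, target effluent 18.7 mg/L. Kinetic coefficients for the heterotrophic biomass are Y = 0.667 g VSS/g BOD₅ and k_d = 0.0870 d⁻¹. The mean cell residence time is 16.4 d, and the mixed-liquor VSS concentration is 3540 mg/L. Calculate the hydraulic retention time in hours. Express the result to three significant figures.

τ ≈ 71.9 h

From the SRT design equation V = Y Q (S₀−S) θ_c / [X (1 + k_d θ_c)] = 0.667 × 545 × (2370 − 18.7) × 16.4 / [3540 × (1 + 0.0870 × 16.4)] = 1.4×10^7 / 8591 = 1632 m³.
τ = V/Q = 1632/545 = 2.994 d, or 71.85 h.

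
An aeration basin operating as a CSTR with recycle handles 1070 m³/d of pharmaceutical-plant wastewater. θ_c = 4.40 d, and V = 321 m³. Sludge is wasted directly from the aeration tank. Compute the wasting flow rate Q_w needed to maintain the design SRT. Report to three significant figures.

Q_w ≈ 73.0 m³/d

For wasting at MLVSS concentration, Q_w = V/θ_c = 321.0/4.40 = 72.95 m³/d.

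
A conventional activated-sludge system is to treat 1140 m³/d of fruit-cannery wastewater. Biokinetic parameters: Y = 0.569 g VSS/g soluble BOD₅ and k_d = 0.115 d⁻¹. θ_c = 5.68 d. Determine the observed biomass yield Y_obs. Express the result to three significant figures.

Y_obs ≈ 0.344 g VSS/g soluble BOD₅

Correct the yield for decay: Y_obs = Y/(1 + k_d θ_c) = 0.569 / (1 + 0.115 × 5.68) = 0.569 / 1.653 = 0.3442.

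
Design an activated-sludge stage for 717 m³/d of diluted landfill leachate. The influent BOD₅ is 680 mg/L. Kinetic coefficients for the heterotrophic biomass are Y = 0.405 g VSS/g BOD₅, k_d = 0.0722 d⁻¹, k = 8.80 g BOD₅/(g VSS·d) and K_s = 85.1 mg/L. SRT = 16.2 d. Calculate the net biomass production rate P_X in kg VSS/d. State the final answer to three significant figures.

P_X ≈ 90.6 kg VSS/d

For a completely mixed reactor with recycle the Lawrence–McCarty relation gives S = K_s·(1 + k_d·θ_c) / [θ_c·(Y·k − k_d) − 1] = 85.1 × (1 + 0.0722 × 16.2) / [16.2 × (0.405 × 8.80 − 0.0722) − 1] = 184.6 / 55.57 = 3.323 mg/L.
Y_obs = Y / (1 + k_d θ_c) = 0.405 / (1 + 0.0722 × 16.2) = 0.405 / 2.170 = 0.1867.
Substrate removed = Q·(S₀ − S) = 717 m³/d × (680 − 3.32) g/m³ = 4.85×10^5 g/d = 485.2 kg/d.
So the net sludge growth is P_X = 0.1867 × 485.2 = 90.57 kg VSS/d.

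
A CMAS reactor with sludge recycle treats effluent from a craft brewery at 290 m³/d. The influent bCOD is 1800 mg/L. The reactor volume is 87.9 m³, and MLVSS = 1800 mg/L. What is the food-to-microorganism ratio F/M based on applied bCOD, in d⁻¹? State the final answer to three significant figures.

F/M = Q·S₀ / (V·X) = 290 × 1800 / (87.90 × 1800) = 3.299 g bCOD·(g VSS·d)⁻¹.

F/M ≈ 3.30 d⁻¹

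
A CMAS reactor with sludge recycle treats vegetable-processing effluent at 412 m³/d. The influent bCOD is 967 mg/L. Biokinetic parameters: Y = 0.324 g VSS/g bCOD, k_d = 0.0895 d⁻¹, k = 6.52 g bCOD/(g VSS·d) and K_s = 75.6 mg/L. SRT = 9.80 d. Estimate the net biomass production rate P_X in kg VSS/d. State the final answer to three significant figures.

P_X ≈ 68.2 kg VSS/d

Effluent substrate depends only on kinetics and SRT: S = K_s(1 + k_d θ_c) / [θ_c(Yk − k_d) − 1] = 75.6 × (1 + 0.0895 × 9.80) / [9.80 × (0.324 × 6.52 − 0.0895) − 1] = 141.9 / 18.83 = 7.538 mg/L.
Observed yield with endogenous decay: Y_obs = Y / (1 + k_d·θ_c) = 0.324 / (1 + 0.0895 × 9.80) = 0.324 / 1.877 = 0.1726 g VSS/g bCOD.
Substrate removed = Q·(S₀ − S) = 412 m³/d × (967 − 7.54) g/m³ = 3.95×10^5 g/d = 395.3 kg/d.
So the net sludge growth is P_X = 0.1726 × 395.3 = 68.23 kg VSS/d.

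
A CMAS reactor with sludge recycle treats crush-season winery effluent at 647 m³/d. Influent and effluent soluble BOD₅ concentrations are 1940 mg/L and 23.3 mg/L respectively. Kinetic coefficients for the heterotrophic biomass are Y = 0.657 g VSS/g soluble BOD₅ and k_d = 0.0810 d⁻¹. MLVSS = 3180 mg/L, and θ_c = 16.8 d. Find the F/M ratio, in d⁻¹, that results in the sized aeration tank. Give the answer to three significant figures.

Rearranging the biomass balance for a CMAS with decay, V = Y·Q·ΔS·θ_c / [X·(1+k_d θ_c)] = 0.657 × 647 × (1940 − 23.3) × 16.8 / [3180 × (1 + 0.0810 × 16.8)] = 1.37×10^7 / 7507 = 1823 m³.
F/M = applied load / biomass = Q·S₀/(V·X) = 647 × 1940 / (1823 × 3180) = 0.2165 d⁻¹.

F/M ≈ 0.216 d⁻¹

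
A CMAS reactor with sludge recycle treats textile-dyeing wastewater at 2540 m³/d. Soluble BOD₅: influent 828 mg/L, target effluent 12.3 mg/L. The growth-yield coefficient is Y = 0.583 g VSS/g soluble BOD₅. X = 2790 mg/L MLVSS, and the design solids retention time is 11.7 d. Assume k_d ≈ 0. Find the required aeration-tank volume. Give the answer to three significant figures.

V ≈ 5070 m³

Biomass mass balance (decay neglected): V·X = Y·Q·(S₀ − S)·θ_c, so V = 0.583 × 2540 × (828 − 12.3) × 11.7 / 2790 = 5065 m³.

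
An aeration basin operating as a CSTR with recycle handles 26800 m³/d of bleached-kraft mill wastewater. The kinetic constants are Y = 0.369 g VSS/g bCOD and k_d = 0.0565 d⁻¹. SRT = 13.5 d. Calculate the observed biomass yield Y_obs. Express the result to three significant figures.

Y_obs ≈ 0.209 g VSS/g bCOD

Correct the yield for decay: Y_obs = Y/(1 + k_d θ_c) = 0.369 / (1 + 0.0565 × 13.5) = 0.369 / 1.763 = 0.2093.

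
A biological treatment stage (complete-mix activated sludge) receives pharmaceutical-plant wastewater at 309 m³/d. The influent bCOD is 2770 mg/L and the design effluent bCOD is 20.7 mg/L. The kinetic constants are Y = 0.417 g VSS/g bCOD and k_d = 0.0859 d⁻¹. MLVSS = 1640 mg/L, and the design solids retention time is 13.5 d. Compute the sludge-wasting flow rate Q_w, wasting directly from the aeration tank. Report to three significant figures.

Q_w ≈ 100 m³/d

From the SRT design equation V = Y Q (S₀−S) θ_c / [X (1 + k_d θ_c)] = 0.417 × 309 × (2770 − 20.7) × 13.5 / [1640 × (1 + 0.0859 × 13.5)] = 4.78×10^6 / 3542 = 1350 m³.
Wasting from the aeration tank: Q_w = V / θ_c = 1350 / 13.5 = 100.0 m³/d.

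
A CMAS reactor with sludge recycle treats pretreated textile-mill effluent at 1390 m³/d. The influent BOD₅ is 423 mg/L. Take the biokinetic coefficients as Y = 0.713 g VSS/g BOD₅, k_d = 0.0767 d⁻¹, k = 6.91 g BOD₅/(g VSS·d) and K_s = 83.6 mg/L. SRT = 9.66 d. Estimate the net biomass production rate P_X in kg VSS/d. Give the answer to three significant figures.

P_X ≈ 239 kg VSS/d

Effluent substrate depends only on kinetics and SRT: S = K_s(1 + k_d θ_c) / [θ_c(Yk − k_d) − 1] = 83.6 × (1 + 0.0767 × 9.66) / [9.66 × (0.713 × 6.91 − 0.0767) − 1] = 145.5 / 45.85 = 3.174 mg/L.
Y_obs = Y / (1 + k_d θ_c) = 0.713 / (1 + 0.0767 × 9.66) = 0.713 / 1.741 = 0.4096.
ΔS = 423 − 3.17 = 419.8 mg/L, so the substrate removal rate is 1390 × 419.8/1000 = 583.6 kg BOD₅/d.
Biomass produced: P_X = Y_obs·Q·ΔS = 0.4096 × 583.6 ≈ 239.0 kg VSS/d.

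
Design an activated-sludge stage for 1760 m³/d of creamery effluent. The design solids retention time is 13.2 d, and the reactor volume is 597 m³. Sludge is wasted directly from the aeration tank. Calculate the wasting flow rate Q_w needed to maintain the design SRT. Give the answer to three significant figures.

Q_w ≈ 45.2 m³/d

With mixed-liquor wasting, θ_c = V/Q_w, so Q_w = V/θ_c = 597.0/13.2 = 45.23 m³/d.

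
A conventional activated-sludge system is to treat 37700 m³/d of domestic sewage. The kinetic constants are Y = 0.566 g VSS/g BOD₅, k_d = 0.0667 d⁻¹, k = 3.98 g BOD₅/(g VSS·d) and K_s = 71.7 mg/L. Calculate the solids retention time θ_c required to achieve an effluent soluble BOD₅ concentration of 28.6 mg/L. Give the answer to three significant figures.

From 1/θ_c = Y·k·S/(K_s + S) − k_d: Y·k·S/(K_s+S) = 0.566 × 3.98 × 28.6 / (71.7 + 28.6) = 0.6423 d⁻¹.
θ_c = 1/(μ − k_d) = 1/(0.6423 − 0.0667) = 1/0.5756 = 1.737 d.

θ_c ≈ 1.74 d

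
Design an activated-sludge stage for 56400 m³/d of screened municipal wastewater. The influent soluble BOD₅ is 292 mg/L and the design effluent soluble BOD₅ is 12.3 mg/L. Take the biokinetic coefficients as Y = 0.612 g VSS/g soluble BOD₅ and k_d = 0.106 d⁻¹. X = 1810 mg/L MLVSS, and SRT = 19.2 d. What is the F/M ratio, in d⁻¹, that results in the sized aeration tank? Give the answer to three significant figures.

F/M ≈ 0.270 d⁻¹

Steady-state biomass mass balance: V·X·(1 + k_d·θ_c) = Y·Q·(S₀ − S)·θ_c, so V = 0.612 × 56400 × (292 − 12.3) × 19.2 / [1810 × (1 + 0.106 × 19.2)] = 1.85×10^8 / 5494 = 33741 m³.
F/M = Q·S₀ / (V·X) = 56400 × 292 / (33741 × 1810) = 0.2697 g soluble BOD₅·(g VSS·d)⁻¹.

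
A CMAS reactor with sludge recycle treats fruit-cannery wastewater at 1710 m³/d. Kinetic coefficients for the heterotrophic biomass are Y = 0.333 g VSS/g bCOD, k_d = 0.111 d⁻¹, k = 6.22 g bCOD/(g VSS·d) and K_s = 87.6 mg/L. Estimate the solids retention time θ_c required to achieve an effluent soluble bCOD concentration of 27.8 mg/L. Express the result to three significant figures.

θ_c ≈ 2.58 d

At the target effluent, Y k S/(K_s+S) = 0.333×6.22×27.8/115.4 = 0.4990 d⁻¹.
1/θ_c = 0.4990 − 0.111 = 0.3880 d⁻¹, so θ_c = 2.578 d.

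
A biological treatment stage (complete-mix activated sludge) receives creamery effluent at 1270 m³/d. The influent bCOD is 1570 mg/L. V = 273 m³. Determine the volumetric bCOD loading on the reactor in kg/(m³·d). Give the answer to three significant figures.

Volumetric loading L_v = Q·S₀ / V = 1270 × 1570 g/m³ / 273.0 m³ = 7304 g/(m³·d) = 7.304 kg bCOD/(m³·d).

L_v ≈ 7.30 kg bCOD/(m³·d)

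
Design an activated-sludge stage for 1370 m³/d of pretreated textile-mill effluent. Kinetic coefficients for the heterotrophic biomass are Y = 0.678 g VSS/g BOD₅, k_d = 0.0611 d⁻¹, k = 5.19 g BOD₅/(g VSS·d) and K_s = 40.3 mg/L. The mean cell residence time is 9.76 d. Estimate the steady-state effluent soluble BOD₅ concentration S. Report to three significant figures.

S ≈ 1.96 mg/L

Effluent substrate depends only on kinetics and SRT: S = K_s(1 + k_d θ_c) / [θ_c(Yk − k_d) − 1] = 40.3 × (1 + 0.0611 × 9.76) / [9.76 × (0.678 × 5.19 − 0.0611) − 1] = 64.33 / 32.75 = 1.965 mg/L.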